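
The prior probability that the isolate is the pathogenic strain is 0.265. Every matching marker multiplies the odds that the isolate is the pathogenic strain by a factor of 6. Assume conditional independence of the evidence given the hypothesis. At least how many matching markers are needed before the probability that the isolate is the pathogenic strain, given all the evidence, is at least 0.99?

4

Prior odds = 0.265/0.735 = 53/147.
Likelihood ratio per matching marker = 6.
Target odds: 0.99 ÷ 0.01 = 99.
Require 6ⁿ ≥ 99 ÷ (53/147) = 14553/53.
6³ = 216 falls short of 14553/53 but 6⁴ = 1296 reaches it, so n = 4.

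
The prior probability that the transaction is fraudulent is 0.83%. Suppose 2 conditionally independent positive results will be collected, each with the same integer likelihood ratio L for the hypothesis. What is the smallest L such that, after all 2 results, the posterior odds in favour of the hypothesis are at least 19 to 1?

Prior odds = 0.0083/0.9917 = 83/9917.
Target odds = 19.
Need L² ≥ 19 ÷ (83/9917) = 188423/83.
47² = 2209 < 188423/83 ≤ 2304 = 48², so L = 48.

48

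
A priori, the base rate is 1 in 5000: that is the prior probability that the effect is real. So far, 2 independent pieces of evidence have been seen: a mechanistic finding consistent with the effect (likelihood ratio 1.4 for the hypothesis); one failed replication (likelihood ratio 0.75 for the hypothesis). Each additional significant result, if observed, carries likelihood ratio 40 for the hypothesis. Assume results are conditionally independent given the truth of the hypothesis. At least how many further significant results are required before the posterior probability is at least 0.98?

4

Prior odds = 0.0002/0.9998 = 1/4999.
Combined Bayes factor of the evidence already in hand = 1.4 × 0.75 = 1.05.
Odds after that evidence = (1/4999) × 1.05 = 21/99980.
Target odds = 0.98/0.02 = 49.
Need 40ⁿ ≥ 49 ÷ (21/99980) = 699860/3.
40³ = 64000 falls short of 699860/3 but 40⁴ = 2560000 reaches it, so n = 4.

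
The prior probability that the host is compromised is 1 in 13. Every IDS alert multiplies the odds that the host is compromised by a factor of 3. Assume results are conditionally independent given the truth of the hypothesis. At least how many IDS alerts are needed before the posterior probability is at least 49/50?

Prior odds: (1/13) ÷ (12/13) = 1/12.
Likelihood ratio per IDS alert = 3.
Target odds: 0.98 ÷ 0.02 = 49.
Require 3ⁿ ≥ 49 ÷ (1/12) = 588.
3⁵ = 243 falls short of 588 but 3⁶ = 729 reaches it, so n = 6.

6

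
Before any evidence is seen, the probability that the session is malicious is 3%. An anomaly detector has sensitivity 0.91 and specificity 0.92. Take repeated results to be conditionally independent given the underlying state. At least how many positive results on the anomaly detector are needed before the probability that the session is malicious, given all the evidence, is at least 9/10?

Prior odds: 0.03 ÷ 0.97 = 3/97.
False-positive rate = 1 − 0.92 = 0.08; likelihood ratio of a positive = 0.91/0.08 = 11.375.
Target odds: 0.9 ÷ 0.1 = 9.
Require 11.375ⁿ ≥ 9 ÷ (3/97) = 291.
11.375² = 129.390625 falls short of 291 but 11.375³ = 753571/512 reaches it, so n = 3.

3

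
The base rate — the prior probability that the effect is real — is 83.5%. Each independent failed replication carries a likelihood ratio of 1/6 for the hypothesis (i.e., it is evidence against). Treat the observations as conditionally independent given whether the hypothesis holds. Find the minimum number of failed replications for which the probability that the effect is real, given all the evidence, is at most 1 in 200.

4

Prior odds: 0.835 ÷ 0.165 = 167/33.
Likelihood ratio per failed replication = 1/6.
Target odds: 0.005 ÷ 0.995 = 1/199.
Require (1/6)ⁿ ≤ 1/199 ÷ (167/33) = 33/33233.
(1/6)³ = 1/216 is still above 33/33233 but (1/6)⁴ = 1/1296 is at or below it, so n = 4.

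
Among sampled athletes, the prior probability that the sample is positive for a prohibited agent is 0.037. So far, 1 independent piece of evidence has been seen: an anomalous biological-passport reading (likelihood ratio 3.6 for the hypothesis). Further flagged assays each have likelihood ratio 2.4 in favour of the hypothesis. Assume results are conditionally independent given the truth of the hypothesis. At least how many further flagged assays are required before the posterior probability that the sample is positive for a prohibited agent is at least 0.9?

5

Prior odds = 0.037/0.963 = 37/963.
Bayes factor of the evidence already in hand = 3.6.
Odds after that evidence = (37/963) × 3.6 = 74/535.
Target odds = 0.9/0.1 = 9.
Need 2.4ⁿ ≥ 9 ÷ (74/535) = 4815/74.
2.4⁴ = 33.1776 falls short of 4815/74 but 2.4⁵ = 79.62624 reaches it, so n = 5.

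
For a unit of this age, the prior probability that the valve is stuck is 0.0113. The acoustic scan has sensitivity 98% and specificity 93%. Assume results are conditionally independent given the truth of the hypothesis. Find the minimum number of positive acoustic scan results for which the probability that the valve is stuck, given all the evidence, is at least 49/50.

Prior odds: 0.0113 ÷ 0.9887 = 113/9887.
False-positive rate = 1 − 0.93 = 0.07; likelihood ratio of a positive = 0.98/0.07 = 14.
Target posterior odds = 0.98/0.02 = 49.
Need (113/9887) × 14ⁿ ≥ 49, i.e. 14ⁿ ≥ 484463/113.
14³ = 2744 falls short of 484463/113 but 14⁴ = 38416 reaches it, so n = 4.

4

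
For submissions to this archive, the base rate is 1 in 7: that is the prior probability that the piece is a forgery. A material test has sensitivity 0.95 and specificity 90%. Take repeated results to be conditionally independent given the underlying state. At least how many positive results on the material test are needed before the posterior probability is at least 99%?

Prior odds = (1/7)/(6/7) = 1/6.
False-positive rate = 1 − 0.9 = 0.1; likelihood ratio of a positive = 0.95/0.1 = 9.5.
Target posterior odds = 0.99/0.01 = 99.
Require 9.5ⁿ ≥ 99 ÷ (1/6) = 594.
9.5² = 90.25 falls short of 594 but 9.5³ = 857.375 reaches it, so n = 3.

3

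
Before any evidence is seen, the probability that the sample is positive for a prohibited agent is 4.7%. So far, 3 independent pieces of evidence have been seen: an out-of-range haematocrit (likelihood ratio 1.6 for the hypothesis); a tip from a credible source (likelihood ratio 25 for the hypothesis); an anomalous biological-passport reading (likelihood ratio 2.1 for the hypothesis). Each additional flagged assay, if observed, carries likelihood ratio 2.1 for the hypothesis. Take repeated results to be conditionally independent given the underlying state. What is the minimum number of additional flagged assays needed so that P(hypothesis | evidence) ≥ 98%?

Prior odds = 0.047/0.953 = 47/953.
Combined Bayes factor of the evidence already in hand = 1.6 × 25 × 2.1 = 84.
Odds after that evidence = (47/953) × 84 = 3948/953.
Target odds = 0.98/0.02 = 49.
Need 2.1ⁿ ≥ 49 ÷ (3948/953) = 6671/564.
2.1³ = 9.261 falls short of 6671/564 but 2.1⁴ = 19.4481 reaches it, so n = 4.

4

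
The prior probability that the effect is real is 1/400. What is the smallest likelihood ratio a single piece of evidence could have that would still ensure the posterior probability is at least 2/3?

Prior odds = 0.0025/0.9975 = 1/399.
Target odds = (2/3)/(1/3) = 2.
Required Bayes factor = 2 ÷ (1/399) = 798.

798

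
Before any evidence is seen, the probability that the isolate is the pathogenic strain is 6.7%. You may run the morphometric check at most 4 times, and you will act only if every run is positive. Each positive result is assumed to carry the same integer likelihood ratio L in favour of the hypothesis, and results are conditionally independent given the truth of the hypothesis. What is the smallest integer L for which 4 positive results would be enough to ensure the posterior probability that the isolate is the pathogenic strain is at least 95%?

5

Prior odds = 0.067/0.933 = 67/933.
Target odds = 0.95/0.05 = 19.
Need L⁴ ≥ 19 ÷ (67/933) = 17727/67.
4⁴ = 256 < 17727/67 ≤ 625 = 5⁴, so L = 5.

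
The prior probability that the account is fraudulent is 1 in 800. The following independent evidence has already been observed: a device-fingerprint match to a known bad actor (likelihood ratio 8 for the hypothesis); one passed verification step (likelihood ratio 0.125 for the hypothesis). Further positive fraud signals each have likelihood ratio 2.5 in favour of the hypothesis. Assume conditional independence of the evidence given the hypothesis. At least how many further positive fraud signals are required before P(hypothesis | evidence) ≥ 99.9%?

Prior odds = 0.00125/0.99875 = 1/799.
Combined Bayes factor of the evidence already in hand = 8 × 0.125 = 1.
Odds after that evidence = (1/799) × 1 = 1/799.
Target odds = 0.999/0.001 = 999.
Need 2.5ⁿ ≥ 999 ÷ (1/799) = 798201.
2.5¹⁴ ≈372529 falls short of 798201 but 2.5¹⁵ ≈931323 reaches it, so n = 15.

15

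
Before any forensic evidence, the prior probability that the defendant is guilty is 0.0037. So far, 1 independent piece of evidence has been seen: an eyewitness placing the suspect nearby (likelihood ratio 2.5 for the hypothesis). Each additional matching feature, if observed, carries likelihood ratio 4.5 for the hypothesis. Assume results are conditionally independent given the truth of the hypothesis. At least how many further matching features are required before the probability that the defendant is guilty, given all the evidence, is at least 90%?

5

Prior odds = 0.0037/0.9963 = 37/9963.
Bayes factor of the evidence already in hand = 2.5.
Odds after that evidence = (37/9963) × 2.5 = 185/19926.
Target odds = 0.9/0.1 = 9.
Need 4.5ⁿ ≥ 9 ÷ (185/19926) = 179334/185.
4.5⁴ = 410.0625 falls short of 179334/185 but 4.5⁵ = 1845.28125 reaches it, so n = 5.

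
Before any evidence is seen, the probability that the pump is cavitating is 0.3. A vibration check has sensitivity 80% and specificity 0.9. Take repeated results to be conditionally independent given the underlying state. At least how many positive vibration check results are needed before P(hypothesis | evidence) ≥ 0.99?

3

Prior odds = 0.3/0.7 = 3/7.
False-positive rate = 1 − 0.9 = 0.1; likelihood ratio of a positive = 0.8/0.1 = 8.
Target odds: 0.99 ÷ 0.01 = 99.
Require 8ⁿ ≥ 99 ÷ (3/7) = 231.
8² = 64 falls short of 231 but 8³ = 512 reaches it, so n = 3.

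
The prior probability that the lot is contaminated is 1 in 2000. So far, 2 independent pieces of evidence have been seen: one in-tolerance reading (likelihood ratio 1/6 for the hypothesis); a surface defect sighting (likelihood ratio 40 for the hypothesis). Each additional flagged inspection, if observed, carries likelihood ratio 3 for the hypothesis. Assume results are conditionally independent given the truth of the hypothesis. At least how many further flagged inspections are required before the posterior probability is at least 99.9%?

12

Prior odds = 0.0005/0.9995 = 1/1999.
Combined Bayes factor of the evidence already in hand = (1/6) × 40 = 20/3.
Odds after that evidence = (1/1999) × 20/3 = 20/5997.
Target odds = 0.999/0.001 = 999.
Need 3ⁿ ≥ 999 ÷ (20/5997) = 299550.15.
3¹¹ = 177147 falls short of 299550.15 but 3¹² = 531441 reaches it, so n = 12.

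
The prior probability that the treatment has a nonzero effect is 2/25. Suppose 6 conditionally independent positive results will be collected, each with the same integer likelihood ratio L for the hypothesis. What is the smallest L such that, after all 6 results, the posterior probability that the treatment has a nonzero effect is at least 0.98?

3

Prior odds = 0.08/0.92 = 2/23.
Target odds = 0.98/0.02 = 49.
Need L⁶ ≥ 49 ÷ (2/23) = 563.5.
2⁶ = 64 < 563.5 ≤ 729 = 3⁶, so L = 3.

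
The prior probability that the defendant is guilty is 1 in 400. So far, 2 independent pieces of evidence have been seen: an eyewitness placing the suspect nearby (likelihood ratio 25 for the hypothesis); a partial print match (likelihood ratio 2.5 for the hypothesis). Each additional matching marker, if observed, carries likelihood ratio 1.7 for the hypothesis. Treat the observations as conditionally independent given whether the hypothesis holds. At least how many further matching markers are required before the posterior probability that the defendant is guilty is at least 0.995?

14

Prior odds = 0.0025/0.9975 = 1/399.
Combined Bayes factor of the evidence already in hand = 25 × 2.5 = 62.5.
Odds after that evidence = (1/399) × 62.5 = 125/798.
Target odds = 0.995/0.005 = 199.
Need 1.7ⁿ ≥ 199 ÷ (125/798) = 1270.416.
1.7¹³ ≈990.458 falls short of 1270.416 but 1.7¹⁴ ≈1683.78 reaches it, so n = 14.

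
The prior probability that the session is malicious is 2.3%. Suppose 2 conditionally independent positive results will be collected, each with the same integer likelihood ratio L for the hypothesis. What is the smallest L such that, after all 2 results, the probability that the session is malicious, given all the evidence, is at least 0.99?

Prior odds = 0.023/0.977 = 23/977.
Target odds = 0.99/0.01 = 99.
Need L² ≥ 99 ÷ (23/977) = 96723/23.
64² = 4096 < 96723/23 ≤ 4225 = 65², so L = 65.

65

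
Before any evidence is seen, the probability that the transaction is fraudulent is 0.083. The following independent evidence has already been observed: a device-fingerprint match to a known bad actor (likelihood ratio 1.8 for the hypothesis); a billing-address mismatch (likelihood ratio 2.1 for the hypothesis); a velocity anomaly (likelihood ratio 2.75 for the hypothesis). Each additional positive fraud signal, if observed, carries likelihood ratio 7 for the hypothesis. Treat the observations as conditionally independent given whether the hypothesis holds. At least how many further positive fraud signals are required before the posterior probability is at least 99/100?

Prior odds = 0.083/0.917 = 83/917.
Combined Bayes factor of the evidence already in hand = 1.8 × 2.1 × 2.75 = 10.395.
Odds after that evidence = (83/917) × 10.395 = 24651/26200.
Target odds = 0.99/0.01 = 99.
Need 7ⁿ ≥ 99 ÷ (24651/26200) = 26200/249.
7² = 49 falls short of 26200/249 but 7³ = 343 reaches it, so n = 3.

3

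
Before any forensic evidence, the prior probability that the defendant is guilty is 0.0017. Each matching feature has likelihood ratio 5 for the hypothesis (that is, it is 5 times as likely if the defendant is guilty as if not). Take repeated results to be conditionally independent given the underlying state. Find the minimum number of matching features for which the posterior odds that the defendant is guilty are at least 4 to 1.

5

Prior odds: 0.0017 ÷ 0.9983 = 17/9983.
Likelihood ratio per matching feature = 5.
Target odds = 4.
Need (17/9983) × 5ⁿ ≥ 4, i.e. 5ⁿ ≥ 39932/17.
5⁴ = 625 falls short of 39932/17 but 5⁵ = 3125 reaches it, so n = 5.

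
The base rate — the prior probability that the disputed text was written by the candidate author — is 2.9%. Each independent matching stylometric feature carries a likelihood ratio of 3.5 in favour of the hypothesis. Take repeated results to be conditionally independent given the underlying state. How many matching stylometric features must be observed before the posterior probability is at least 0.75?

Prior odds: 0.029 ÷ 0.971 = 29/971.
Likelihood ratio per matching stylometric feature = 3.5.
Target posterior odds = 0.75/0.25 = 3.
Require 3.5ⁿ ≥ 3 ÷ (29/971) = 2913/29.
3.5³ = 42.875 falls short of 2913/29 but 3.5⁴ = 150.0625 reaches it, so n = 4.

4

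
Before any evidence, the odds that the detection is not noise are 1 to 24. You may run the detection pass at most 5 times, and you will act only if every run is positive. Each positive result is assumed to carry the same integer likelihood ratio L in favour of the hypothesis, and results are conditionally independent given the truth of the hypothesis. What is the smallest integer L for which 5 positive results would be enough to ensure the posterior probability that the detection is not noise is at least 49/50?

Prior odds = 1/24.
Target odds = 0.98/0.02 = 49.
Need L⁵ ≥ 49 ÷ (1/24) = 1176.
4⁵ = 1024 < 1176 ≤ 3125 = 5⁵, so L = 5.

5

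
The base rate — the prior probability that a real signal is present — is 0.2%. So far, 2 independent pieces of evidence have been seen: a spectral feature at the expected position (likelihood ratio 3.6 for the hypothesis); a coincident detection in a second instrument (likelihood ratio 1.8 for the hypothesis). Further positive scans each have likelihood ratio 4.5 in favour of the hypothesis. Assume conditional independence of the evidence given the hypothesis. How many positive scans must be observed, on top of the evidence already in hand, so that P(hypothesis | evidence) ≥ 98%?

6

Prior odds = 0.002/0.998 = 1/499.
Combined Bayes factor of the evidence already in hand = 3.6 × 1.8 = 6.48.
Odds after that evidence = (1/499) × 6.48 = 162/12475.
Target odds = 0.98/0.02 = 49.
Need 4.5ⁿ ≥ 49 ÷ (162/12475) = 611275/162.
4.5⁵ = 1845.28125 falls short of 611275/162 but 4.5⁶ = 8303.765625 reaches it, so n = 6.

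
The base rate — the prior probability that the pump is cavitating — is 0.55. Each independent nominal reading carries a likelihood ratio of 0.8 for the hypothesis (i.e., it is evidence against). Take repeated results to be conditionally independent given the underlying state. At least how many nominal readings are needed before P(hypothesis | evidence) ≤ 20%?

8

Prior odds: 0.55 ÷ 0.45 = 11/9.
Likelihood ratio per nominal reading = 0.8.
Target odds: 0.2 ÷ 0.8 = 0.25.
Require 0.8ⁿ ≤ 0.25 ÷ (11/9) = 9/44.
0.8⁷ = 16384/78125 is still above 9/44 but 0.8⁸ = 65536/390625 is at or below it, so n = 8.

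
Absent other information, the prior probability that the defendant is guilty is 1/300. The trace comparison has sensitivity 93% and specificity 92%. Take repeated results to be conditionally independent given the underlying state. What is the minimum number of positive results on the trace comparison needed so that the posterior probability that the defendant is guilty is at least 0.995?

5

Prior odds = (1/300)/(299/300) = 1/299.
False-positive rate = 1 − 0.92 = 0.08; likelihood ratio of a positive = 0.93/0.08 = 11.625.
Target odds: 0.995 ÷ 0.005 = 199.
Require 11.625ⁿ ≥ 199 ÷ (1/299) = 59501.
11.625⁴ = 74805201/4096 falls short of 59501 but 11.625⁵ ≈212307 reaches it, so n = 5.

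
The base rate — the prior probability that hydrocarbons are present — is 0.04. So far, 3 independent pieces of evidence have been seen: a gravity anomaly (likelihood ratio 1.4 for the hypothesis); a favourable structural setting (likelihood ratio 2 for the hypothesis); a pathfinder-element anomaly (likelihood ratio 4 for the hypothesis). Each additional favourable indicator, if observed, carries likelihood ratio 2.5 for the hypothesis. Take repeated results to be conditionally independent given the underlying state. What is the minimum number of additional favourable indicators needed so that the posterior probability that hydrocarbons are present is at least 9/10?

4

Prior odds = 0.04/0.96 = 1/24.
Combined Bayes factor of the evidence already in hand = 1.4 × 2 × 4 = 11.2.
Odds after that evidence = (1/24) × 11.2 = 7/15.
Target odds = 0.9/0.1 = 9.
Need 2.5ⁿ ≥ 9 ÷ (7/15) = 135/7.
2.5³ = 15.625 falls short of 135/7 but 2.5⁴ = 39.0625 reaches it, so n = 4.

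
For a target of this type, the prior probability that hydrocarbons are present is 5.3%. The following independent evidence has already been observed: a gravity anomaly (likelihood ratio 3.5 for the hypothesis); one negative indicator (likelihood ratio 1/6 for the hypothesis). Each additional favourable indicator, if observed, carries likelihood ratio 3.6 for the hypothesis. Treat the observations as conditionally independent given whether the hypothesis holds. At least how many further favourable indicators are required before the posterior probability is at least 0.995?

Prior odds = 0.053/0.947 = 53/947.
Combined Bayes factor of the evidence already in hand = 3.5 × (1/6) = 7/12.
Odds after that evidence = (53/947) × 7/12 = 371/11364.
Target odds = 0.995/0.005 = 199.
Need 3.6ⁿ ≥ 199 ÷ (371/11364) = 2261436/371.
3.6⁶ = 34012224/15625 falls short of 2261436/371 but 3.6⁷ = 612220032/78125 reaches it, so n = 7.

7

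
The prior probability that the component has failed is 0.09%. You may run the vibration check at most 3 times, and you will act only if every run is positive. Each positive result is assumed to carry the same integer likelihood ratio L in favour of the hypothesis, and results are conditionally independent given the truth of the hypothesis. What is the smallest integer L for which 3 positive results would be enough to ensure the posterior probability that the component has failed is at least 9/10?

Prior odds = 0.0009/0.9991 = 9/9991.
Target odds = 0.9/0.1 = 9.
Need L³ ≥ 9 ÷ (9/9991) = 9991.
21³ = 9261 < 9991 ≤ 10648 = 22³, so L = 22.

22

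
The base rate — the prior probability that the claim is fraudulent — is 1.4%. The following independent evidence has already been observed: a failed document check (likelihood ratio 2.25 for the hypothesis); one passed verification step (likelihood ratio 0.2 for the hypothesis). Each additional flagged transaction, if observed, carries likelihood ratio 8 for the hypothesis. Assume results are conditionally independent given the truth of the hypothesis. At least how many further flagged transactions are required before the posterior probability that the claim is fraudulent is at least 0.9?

4

Prior odds = 0.014/0.986 = 7/493.
Combined Bayes factor of the evidence already in hand = 2.25 × 0.2 = 0.45.
Odds after that evidence = (7/493) × 0.45 = 63/9860.
Target odds = 0.9/0.1 = 9.
Need 8ⁿ ≥ 9 ÷ (63/9860) = 9860/7.
8³ = 512 falls short of 9860/7 but 8⁴ = 4096 reaches it, so n = 4.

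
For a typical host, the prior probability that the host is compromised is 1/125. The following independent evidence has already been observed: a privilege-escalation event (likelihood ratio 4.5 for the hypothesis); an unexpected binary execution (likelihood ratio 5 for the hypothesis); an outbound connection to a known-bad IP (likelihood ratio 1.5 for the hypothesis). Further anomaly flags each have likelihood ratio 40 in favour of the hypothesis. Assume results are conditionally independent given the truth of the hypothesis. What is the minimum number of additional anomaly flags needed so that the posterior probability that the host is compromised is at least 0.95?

2

Prior odds = 0.008/0.992 = 1/124.
Combined Bayes factor of the evidence already in hand = 4.5 × 5 × 1.5 = 33.75.
Odds after that evidence = (1/124) × 33.75 = 135/496.
Target odds = 0.95/0.05 = 19.
Need 40ⁿ ≥ 19 ÷ (135/496) = 9424/135.
40¹ = 40 falls short of 9424/135 but 40² = 1600 reaches it, so n = 2.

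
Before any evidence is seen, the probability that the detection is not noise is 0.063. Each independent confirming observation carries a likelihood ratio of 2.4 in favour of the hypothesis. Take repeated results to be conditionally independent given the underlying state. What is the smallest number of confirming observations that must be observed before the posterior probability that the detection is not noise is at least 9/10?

Prior odds: 0.063 ÷ 0.937 = 63/937.
Likelihood ratio per confirming observation = 2.4.
Target posterior odds = 0.9/0.1 = 9.
Need (63/937) × 2.4ⁿ ≥ 9, i.e. 2.4ⁿ ≥ 937/7.
2.4⁵ = 79.62624 falls short of 937/7 but 2.4⁶ = 2985984/15625 reaches it, so n = 6.

6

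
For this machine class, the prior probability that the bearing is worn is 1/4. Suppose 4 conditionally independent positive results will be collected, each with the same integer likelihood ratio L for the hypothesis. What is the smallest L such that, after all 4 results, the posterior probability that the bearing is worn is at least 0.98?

Prior odds = 0.25/0.75 = 1/3.
Target odds = 0.98/0.02 = 49.
Need L⁴ ≥ 49 ÷ (1/3) = 147.
3⁴ = 81 < 147 ≤ 256 = 4⁴, so L = 4.

4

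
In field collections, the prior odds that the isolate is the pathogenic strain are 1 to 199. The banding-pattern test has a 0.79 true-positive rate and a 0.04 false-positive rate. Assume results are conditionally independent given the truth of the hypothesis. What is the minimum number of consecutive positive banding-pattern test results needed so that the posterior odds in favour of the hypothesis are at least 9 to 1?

Prior odds = 1/199.
Likelihood ratio of a positive result = 0.79/0.04 = 19.75.
Target odds = 9.
Need (1/199) × 19.75ⁿ ≥ 9, i.e. 19.75ⁿ ≥ 1791.
19.75² = 390.0625 falls short of 1791 but 19.75³ = 7703.734375 reaches it, so n = 3.

3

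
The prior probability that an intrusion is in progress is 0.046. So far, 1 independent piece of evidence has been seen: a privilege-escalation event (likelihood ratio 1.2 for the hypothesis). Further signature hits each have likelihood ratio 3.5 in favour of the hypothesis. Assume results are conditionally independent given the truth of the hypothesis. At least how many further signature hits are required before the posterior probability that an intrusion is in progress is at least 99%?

Prior odds = 0.046/0.954 = 23/477.
Bayes factor of the evidence already in hand = 1.2.
Odds after that evidence = (23/477) × 1.2 = 46/795.
Target odds = 0.99/0.01 = 99.
Need 3.5ⁿ ≥ 99 ÷ (46/795) = 78705/46.
3.5⁵ = 525.21875 falls short of 78705/46 but 3.5⁶ = 1838.265625 reaches it, so n = 6.

6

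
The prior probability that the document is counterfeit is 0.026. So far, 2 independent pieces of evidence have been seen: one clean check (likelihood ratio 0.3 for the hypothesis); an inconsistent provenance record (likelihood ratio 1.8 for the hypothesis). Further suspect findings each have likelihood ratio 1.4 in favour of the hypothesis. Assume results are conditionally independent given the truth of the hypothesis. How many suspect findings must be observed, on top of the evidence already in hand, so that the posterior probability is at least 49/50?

25

Prior odds = 0.026/0.974 = 13/487.
Combined Bayes factor of the evidence already in hand = 0.3 × 1.8 = 0.54.
Odds after that evidence = (13/487) × 0.54 = 351/24350.
Target odds = 0.98/0.02 = 49.
Need 1.4ⁿ ≥ 49 ÷ (351/24350) = 1193150/351.
1.4²⁴ ≈3214.2 falls short of 1193150/351 but 1.4²⁵ ≈4499.88 reaches it, so n = 25.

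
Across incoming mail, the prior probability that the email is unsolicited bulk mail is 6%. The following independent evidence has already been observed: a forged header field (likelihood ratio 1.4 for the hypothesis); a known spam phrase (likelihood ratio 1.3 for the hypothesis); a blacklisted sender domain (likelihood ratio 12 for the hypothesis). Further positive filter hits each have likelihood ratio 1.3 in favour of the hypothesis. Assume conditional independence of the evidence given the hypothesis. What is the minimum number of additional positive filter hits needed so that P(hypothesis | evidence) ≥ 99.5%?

19

Prior odds = 0.06/0.94 = 3/47.
Combined Bayes factor of the evidence already in hand = 1.4 × 1.3 × 12 = 21.84.
Odds after that evidence = (3/47) × 21.84 = 1638/1175.
Target odds = 0.995/0.005 = 199.
Need 1.3ⁿ ≥ 199 ÷ (1638/1175) = 233825/1638.
1.3¹⁸ ≈112.455 falls short of 233825/1638 but 1.3¹⁹ ≈146.192 reaches it, so n = 19.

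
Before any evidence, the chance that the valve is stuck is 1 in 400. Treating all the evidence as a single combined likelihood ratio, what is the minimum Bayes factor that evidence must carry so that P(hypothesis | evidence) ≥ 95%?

Prior odds = 0.0025/0.9975 = 1/399.
Target odds = 0.95/0.05 = 19.
Required Bayes factor = 19 ÷ (1/399) = 7581.

7581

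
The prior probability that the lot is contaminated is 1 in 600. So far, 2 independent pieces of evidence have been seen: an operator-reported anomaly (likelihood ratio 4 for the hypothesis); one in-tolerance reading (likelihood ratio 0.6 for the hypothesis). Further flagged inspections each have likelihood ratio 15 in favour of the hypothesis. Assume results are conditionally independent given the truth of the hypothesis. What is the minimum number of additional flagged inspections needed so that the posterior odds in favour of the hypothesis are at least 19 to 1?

4

Prior odds = (1/600)/(599/600) = 1/599.
Combined Bayes factor of the evidence already in hand = 4 × 0.6 = 2.4.
Odds after that evidence = (1/599) × 2.4 = 12/2995.
Target odds = 19.
Need 15ⁿ ≥ 19 ÷ (12/2995) = 56905/12.
15³ = 3375 falls short of 56905/12 but 15⁴ = 50625 reaches it, so n = 4.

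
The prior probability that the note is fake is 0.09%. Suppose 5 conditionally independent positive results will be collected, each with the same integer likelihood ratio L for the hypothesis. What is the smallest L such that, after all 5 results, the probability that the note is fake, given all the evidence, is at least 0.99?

11

Prior odds = 0.0009/0.9991 = 9/9991.
Target odds = 0.99/0.01 = 99.
Need L⁵ ≥ 99 ÷ (9/9991) = 109901.
10⁵ = 100000 < 109901 ≤ 161051 = 11⁵, so L = 11.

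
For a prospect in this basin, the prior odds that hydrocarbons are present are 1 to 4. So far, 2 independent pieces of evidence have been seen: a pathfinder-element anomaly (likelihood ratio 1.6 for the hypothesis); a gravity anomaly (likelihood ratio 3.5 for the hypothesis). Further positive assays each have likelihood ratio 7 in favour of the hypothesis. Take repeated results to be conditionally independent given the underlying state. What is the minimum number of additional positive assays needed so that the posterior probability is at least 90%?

Prior odds = 0.25.
Combined Bayes factor of the evidence already in hand = 1.6 × 3.5 = 5.6.
Odds after that evidence = 0.25 × 5.6 = 1.4.
Target odds = 0.9/0.1 = 9.
Need 7ⁿ ≥ 9 ÷ 1.4 = 45/7.
7¹ = 7, which meets the required 45/7; so n = 1.

1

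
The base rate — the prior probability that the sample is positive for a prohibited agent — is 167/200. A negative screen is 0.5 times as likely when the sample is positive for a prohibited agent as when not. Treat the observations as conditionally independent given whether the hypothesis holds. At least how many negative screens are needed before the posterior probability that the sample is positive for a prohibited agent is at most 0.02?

8

Prior odds: 0.835 ÷ 0.165 = 167/33.
Likelihood ratio per negative screen = 0.5.
Target posterior odds = 0.02/0.98 = 1/49.
Need (167/33) × 0.5ⁿ ≤ 1/49, i.e. 0.5ⁿ ≤ 33/8183.
0.5⁷ = 0.0078125 is still above 33/8183 but 0.5⁸ = 0.00390625 is at or below it, so n = 8.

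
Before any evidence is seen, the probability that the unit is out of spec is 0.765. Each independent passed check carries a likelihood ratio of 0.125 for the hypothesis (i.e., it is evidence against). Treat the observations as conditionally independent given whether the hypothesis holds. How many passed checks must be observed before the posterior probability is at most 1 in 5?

2

Prior odds = 0.765/0.235 = 153/47.
Likelihood ratio per passed check = 0.125.
Target posterior odds = 0.2/0.8 = 0.25.
Need (153/47) × 0.125ⁿ ≤ 0.25, i.e. 0.125ⁿ ≤ 47/612.
0.125¹ = 0.125 is still above 47/612 but 0.125² = 0.015625 is at or below it, so n = 2.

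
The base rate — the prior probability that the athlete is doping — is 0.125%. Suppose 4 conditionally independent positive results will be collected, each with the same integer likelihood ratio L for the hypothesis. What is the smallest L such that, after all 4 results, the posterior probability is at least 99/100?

Prior odds = 0.00125/0.99875 = 1/799.
Target odds = 0.99/0.01 = 99.
Need L⁴ ≥ 99 ÷ (1/799) = 79101.
16⁴ = 65536 < 79101 ≤ 83521 = 17⁴, so L = 17.

17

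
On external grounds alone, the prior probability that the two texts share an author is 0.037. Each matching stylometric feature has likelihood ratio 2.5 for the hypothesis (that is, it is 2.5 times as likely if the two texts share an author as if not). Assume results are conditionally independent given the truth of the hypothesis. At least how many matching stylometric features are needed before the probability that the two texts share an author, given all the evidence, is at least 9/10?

Prior odds = 0.037/0.963 = 37/963.
Likelihood ratio per matching stylometric feature = 2.5.
Target posterior odds = 0.9/0.1 = 9.
Need (37/963) × 2.5ⁿ ≥ 9, i.e. 2.5ⁿ ≥ 8667/37.
2.5⁵ = 97.65625 falls short of 8667/37 but 2.5⁶ = 244.140625 reaches it, so n = 6.

6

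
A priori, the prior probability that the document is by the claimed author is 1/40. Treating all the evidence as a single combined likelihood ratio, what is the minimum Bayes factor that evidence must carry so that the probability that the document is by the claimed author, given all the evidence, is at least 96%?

Prior odds = 0.025/0.975 = 1/39.
Target odds = 0.96/0.04 = 24.
Required Bayes factor = 24 ÷ (1/39) = 936.

936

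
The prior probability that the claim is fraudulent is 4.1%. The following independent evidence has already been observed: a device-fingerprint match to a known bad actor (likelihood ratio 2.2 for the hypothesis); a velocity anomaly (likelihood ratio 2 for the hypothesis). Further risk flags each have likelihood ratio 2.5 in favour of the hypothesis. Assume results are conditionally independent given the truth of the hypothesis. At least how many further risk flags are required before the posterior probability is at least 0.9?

Prior odds = 0.041/0.959 = 41/959.
Combined Bayes factor of the evidence already in hand = 2.2 × 2 = 4.4.
Odds after that evidence = (41/959) × 4.4 = 902/4795.
Target odds = 0.9/0.1 = 9.
Need 2.5ⁿ ≥ 9 ÷ (902/4795) = 43155/902.
2.5⁴ = 39.0625 falls short of 43155/902 but 2.5⁵ = 97.65625 reaches it, so n = 5.

5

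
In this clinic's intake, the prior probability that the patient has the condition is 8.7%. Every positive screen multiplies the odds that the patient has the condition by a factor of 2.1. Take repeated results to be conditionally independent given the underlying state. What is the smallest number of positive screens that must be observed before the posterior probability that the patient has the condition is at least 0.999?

Prior odds = 0.087/0.913 = 87/913.
Likelihood ratio per positive screen = 2.1.
Target posterior odds = 0.999/0.001 = 999.
Require 2.1ⁿ ≥ 999 ÷ (87/913) = 304029/29.
2.1¹² ≈7355.83 falls short of 304029/29 but 2.1¹³ ≈15447.2 reaches it, so n = 13.

13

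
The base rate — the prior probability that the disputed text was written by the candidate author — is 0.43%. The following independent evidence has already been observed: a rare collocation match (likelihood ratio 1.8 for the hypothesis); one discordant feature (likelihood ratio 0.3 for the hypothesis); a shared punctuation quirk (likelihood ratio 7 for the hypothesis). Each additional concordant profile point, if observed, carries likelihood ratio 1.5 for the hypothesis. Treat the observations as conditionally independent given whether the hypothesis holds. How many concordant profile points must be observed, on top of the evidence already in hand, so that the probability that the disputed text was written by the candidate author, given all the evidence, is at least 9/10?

Prior odds = 0.0043/0.9957 = 43/9957.
Combined Bayes factor of the evidence already in hand = 1.8 × 0.3 × 7 = 3.78.
Odds after that evidence = (43/9957) × 3.78 = 2709/165950.
Target odds = 0.9/0.1 = 9.
Need 1.5ⁿ ≥ 9 ÷ (2709/165950) = 165950/301.
1.5¹⁵ = 14348907/32768 falls short of 165950/301 but 1.5¹⁶ = 43046721/65536 reaches it, so n = 16.

16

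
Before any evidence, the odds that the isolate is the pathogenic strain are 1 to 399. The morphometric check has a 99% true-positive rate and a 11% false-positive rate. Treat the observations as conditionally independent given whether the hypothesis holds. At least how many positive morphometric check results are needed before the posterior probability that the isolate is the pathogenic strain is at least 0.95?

5

Prior odds = 1/399.
Likelihood ratio of a positive result = 0.99/0.11 = 9.
Target odds: 0.95 ÷ 0.05 = 19.
Require 9ⁿ ≥ 19 ÷ (1/399) = 7581.
9⁴ = 6561 falls short of 7581 but 9⁵ = 59049 reaches it, so n = 5.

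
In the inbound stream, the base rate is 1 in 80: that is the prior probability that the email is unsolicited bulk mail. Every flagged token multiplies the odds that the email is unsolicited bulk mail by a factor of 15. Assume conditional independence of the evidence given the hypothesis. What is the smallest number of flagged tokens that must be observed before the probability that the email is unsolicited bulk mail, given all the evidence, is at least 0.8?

Prior odds: 0.0125 ÷ 0.9875 = 1/79.
Likelihood ratio per flagged token = 15.
Target odds: 0.8 ÷ 0.2 = 4.
Need (1/79) × 15ⁿ ≥ 4, i.e. 15ⁿ ≥ 316.
15² = 225 falls short of 316 but 15³ = 3375 reaches it, so n = 3.

3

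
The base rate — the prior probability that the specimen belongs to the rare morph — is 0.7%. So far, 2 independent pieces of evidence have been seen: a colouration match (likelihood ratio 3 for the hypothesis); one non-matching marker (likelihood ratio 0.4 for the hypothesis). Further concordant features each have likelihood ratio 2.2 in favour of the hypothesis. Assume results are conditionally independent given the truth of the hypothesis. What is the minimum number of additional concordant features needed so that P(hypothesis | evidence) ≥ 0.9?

9

Prior odds = 0.007/0.993 = 7/993.
Combined Bayes factor of the evidence already in hand = 3 × 0.4 = 1.2.
Odds after that evidence = (7/993) × 1.2 = 14/1655.
Target odds = 0.9/0.1 = 9.
Need 2.2ⁿ ≥ 9 ÷ (14/1655) = 14895/14.
2.2⁸ = 214358881/390625 falls short of 14895/14 but 2.2⁹ ≈1207.27 reaches it, so n = 9.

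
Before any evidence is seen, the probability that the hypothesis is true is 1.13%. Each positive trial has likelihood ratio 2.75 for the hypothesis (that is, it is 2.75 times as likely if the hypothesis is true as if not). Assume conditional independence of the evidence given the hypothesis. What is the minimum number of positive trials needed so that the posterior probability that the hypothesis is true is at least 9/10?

7

Prior odds = 0.0113/0.9887 = 113/9887.
Likelihood ratio per positive trial = 2.75.
Target posterior odds = 0.9/0.1 = 9.
Need (113/9887) × 2.75ⁿ ≥ 9, i.e. 2.75ⁿ ≥ 88983/113.
2.75⁶ = 1771561/4096 falls short of 88983/113 but 2.75⁷ = 19487171/16384 reaches it, so n = 7.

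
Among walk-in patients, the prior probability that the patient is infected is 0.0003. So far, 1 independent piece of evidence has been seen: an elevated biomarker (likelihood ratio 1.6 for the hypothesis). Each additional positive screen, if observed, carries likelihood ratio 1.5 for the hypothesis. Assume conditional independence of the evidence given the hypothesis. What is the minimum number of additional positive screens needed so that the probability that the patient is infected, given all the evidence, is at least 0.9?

Prior odds = 0.0003/0.9997 = 3/9997.
Bayes factor of the evidence already in hand = 1.6.
Odds after that evidence = (3/9997) × 1.6 = 24/49985.
Target odds = 0.9/0.1 = 9.
Need 1.5ⁿ ≥ 9 ÷ (24/49985) = 18744.375.
1.5²⁴ ≈16834.1 falls short of 18744.375 but 1.5²⁵ ≈25251.2 reaches it, so n = 25.

25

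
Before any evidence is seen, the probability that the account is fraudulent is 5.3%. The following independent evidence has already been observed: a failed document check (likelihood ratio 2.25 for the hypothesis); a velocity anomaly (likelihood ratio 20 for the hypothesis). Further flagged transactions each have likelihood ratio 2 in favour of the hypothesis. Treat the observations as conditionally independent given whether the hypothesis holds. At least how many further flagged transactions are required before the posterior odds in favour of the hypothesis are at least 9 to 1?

Prior odds = 0.053/0.947 = 53/947.
Combined Bayes factor of the evidence already in hand = 2.25 × 20 = 45.
Odds after that evidence = (53/947) × 45 = 2385/947.
Target odds = 9.
Need 2ⁿ ≥ 9 ÷ (2385/947) = 947/265.
2¹ = 2 falls short of 947/265 but 2² = 4 reaches it, so n = 2.

2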